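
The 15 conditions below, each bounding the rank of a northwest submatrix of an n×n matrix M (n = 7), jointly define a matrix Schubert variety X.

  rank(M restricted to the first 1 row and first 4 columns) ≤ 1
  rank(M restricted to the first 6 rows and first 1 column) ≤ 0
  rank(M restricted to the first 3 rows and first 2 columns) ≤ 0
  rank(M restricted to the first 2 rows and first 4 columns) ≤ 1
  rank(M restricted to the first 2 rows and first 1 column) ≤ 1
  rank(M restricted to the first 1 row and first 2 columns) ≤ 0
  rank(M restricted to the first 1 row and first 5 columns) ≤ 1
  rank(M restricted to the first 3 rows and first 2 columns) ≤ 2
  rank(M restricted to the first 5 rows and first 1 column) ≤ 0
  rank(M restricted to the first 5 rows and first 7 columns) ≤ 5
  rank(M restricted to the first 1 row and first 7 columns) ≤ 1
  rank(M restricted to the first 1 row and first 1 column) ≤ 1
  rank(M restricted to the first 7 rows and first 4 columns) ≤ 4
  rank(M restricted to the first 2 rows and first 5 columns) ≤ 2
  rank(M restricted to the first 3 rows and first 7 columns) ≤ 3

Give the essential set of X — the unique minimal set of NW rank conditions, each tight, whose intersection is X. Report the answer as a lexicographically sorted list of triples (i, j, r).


Propagating the 15 rank bounds to every northwest block:

  0 | 0 | 1 | 1 | 1 | 1 | 1
  0 | 0 | 1 | 1 | 2 | 2 | 2
  0 | 0 | 1 | 2 | 3 | 3 | 3
  0 | 1 | 2 | 3 | 4 | 4 | 4
  0 | 1 | 2 | 3 | 4 | 5 | 5
  0 | 1 | 2 | 3 | 4 | 5 | 6
  1 | 2 | 3 | 4 | 5 | 6 | 7

reading off 1-entries of Δ²R: w = (3, 5, 4, 2, 6, 7, 1).

|D(w)|=10, |Ess(w)|=3:

[(2, 4, 1), (3, 2, 0), (6, 1, 0)]


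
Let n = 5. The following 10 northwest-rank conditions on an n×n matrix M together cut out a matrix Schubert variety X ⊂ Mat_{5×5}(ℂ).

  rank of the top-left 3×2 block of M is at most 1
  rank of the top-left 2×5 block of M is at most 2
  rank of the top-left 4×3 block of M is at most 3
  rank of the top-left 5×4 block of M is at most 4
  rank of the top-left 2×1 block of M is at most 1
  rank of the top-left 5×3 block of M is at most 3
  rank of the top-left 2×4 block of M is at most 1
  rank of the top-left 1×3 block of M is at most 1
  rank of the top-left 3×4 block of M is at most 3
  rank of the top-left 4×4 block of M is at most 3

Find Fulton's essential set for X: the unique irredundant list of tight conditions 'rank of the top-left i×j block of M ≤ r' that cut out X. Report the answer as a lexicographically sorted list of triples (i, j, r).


Propagating the 10 rank bounds to every northwest block:

  row 1: 1 | 1 | 1 | 1 | 1
  row 2: 1 | 1 | 1 | 1 | 2
  row 3: 1 | 1 | 2 | 2 | 3
  row 4: 1 | 2 | 3 | 3 | 4
  row 5: 1 | 2 | 3 | 4 | 5

the unique w with this rank table is (1, 5, 3, 2, 4).

|D(w)|=4, |Ess(w)|=2:

[(2, 4, 1), (3, 2, 1)]


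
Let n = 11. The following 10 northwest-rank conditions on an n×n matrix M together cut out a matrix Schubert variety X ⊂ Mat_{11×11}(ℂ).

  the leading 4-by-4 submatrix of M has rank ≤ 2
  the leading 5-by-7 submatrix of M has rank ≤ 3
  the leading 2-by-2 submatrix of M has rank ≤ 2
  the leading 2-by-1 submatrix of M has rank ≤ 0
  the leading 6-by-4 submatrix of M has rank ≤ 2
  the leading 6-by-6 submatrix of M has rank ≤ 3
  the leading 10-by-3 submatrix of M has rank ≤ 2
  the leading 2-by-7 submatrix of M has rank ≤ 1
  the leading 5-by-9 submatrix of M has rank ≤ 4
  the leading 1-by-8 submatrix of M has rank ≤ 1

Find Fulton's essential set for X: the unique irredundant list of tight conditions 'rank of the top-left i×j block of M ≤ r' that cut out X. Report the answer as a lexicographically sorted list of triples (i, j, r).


The tightest implied rank at each (i,j), from the 10 conditions:

  i=1: 0  1  1  1  1  1  1  1  1  1  1
  i=2: 0  1  1  1  1  1  1  2  2  2  2
  i=3: 1  2  2  2  2  2  2  3  3  3  3
  i=4: 1  2  2  2  3  3  3  4  4  4  4
  i=5: 1  2  2  2  3  3  3  4  4  5  5
  i=6: 1  2  2  2  3  3  4  5  5  6  6
  i=7: 1  2  2  3  4  4  5  6  6  7  7
  i=8: 1  2  2  3  4  5  6  7  7  8  8
  i=9: 1  2  2  3  4  5  6  7  8  9  9
  i=10: 1  2  2  3  4  5  6  7  8  9  10
  i=11: 1  2  3  4  5  6  7  8  9  10  11

reading off 1-entries of Δ²R: w = (2, 8, 1, 5, 10, 7, 4, 6, 9, 11, 3).

ℓ(w)=21; the 7 essential cells (i,j,r):

[(2, 1, 0), (2, 7, 1), (5, 7, 3), (5, 9, 4), (6, 4, 2), (6, 6, 3), (10, 3, 2)]


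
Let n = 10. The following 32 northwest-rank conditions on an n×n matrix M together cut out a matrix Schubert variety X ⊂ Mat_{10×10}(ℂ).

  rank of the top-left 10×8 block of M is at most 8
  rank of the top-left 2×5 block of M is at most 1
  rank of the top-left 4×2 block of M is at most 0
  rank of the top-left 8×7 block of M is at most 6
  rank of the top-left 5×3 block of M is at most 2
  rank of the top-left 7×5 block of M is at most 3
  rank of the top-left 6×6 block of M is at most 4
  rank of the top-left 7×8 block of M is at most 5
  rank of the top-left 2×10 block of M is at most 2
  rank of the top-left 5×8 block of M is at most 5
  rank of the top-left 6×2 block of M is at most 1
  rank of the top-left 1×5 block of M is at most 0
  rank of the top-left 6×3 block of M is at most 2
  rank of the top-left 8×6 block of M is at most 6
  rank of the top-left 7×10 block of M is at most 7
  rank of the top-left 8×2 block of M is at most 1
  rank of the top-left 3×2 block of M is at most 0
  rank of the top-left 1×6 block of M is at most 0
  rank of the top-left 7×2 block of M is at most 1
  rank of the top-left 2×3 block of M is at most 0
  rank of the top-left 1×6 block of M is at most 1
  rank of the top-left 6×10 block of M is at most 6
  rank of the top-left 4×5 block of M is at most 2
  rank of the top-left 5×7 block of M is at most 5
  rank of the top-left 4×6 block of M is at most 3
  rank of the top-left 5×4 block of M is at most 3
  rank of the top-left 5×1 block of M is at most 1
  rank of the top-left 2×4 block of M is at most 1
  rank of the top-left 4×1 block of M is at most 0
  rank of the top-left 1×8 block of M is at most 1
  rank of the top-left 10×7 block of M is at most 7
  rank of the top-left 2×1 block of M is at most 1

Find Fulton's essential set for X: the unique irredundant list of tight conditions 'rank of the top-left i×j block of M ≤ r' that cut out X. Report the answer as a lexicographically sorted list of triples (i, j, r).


Computing R[i][j] = min implied NW-rank bound (n=10, 32 conditions):

  row 1: 0, 0, 0, 0, 0, 0, 1, 1, 1, 1
  row 2: 0, 0, 0, 1, 1, 1, 2, 2, 2, 2
  row 3: 0, 0, 1, 2, 2, 2, 3, 3, 3, 3
  row 4: 0, 0, 1, 2, 2, 3, 4, 4, 4, 4
  row 5: 1, 1, 2, 3, 3, 4, 5, 5, 5, 5
  row 6: 1, 1, 2, 3, 3, 4, 5, 5, 6, 6
  row 7: 1, 1, 2, 3, 3, 4, 5, 5, 6, 7
  row 8: 1, 1, 2, 3, 4, 5, 6, 6, 7, 8
  row 9: 1, 2, 3, 4, 5, 6, 7, 7, 8, 9
  row 10: 1, 2, 3, 4, 5, 6, 7, 8, 9, 10

hence w(1..10) = (7, 4, 3, 6, 1, 9, 10, 5, 2, 8).

Fulton essential set (7 of the 21 Rothe cells):

[(1, 6, 0), (2, 3, 0), (4, 2, 0), (4, 5, 2), (7, 5, 3), (7, 8, 5), (8, 2, 1)]


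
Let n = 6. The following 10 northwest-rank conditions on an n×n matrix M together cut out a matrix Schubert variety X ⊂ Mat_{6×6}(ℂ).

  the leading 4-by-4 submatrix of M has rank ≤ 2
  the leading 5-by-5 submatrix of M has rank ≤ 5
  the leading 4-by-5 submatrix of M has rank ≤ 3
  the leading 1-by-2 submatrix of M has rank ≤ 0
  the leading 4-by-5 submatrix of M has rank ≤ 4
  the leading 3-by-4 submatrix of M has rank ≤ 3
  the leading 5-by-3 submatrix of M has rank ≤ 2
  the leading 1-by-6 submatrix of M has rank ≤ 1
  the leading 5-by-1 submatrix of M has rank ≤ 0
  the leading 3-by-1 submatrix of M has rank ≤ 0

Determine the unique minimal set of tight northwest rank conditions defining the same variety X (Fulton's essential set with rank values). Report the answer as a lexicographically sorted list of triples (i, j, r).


The tightest implied rank at each (i,j), from the 10 conditions:

  R[1]: 0 0 1 1 1 1
  R[2]: 0 1 2 2 2 2
  R[3]: 0 1 2 2 3 3
  R[4]: 0 1 2 2 3 4
  R[5]: 0 1 2 3 4 5
  R[6]: 1 2 3 4 5 6

second differences of R give the permutation w = (3, 2, 5, 6, 4, 1).

3 SE-corners of the 8-cell Rothe diagram give Ess(w):

[(1, 2, 0), (4, 4, 2), (5, 1, 0)]


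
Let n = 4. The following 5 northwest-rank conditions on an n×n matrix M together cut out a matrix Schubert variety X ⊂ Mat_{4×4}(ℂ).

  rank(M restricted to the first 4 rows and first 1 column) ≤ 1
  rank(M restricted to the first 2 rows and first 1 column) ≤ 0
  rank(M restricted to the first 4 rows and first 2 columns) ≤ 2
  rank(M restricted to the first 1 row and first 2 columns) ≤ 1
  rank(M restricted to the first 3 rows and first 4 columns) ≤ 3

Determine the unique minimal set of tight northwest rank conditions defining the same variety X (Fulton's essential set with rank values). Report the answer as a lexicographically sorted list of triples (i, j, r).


Rank table r_w(4×4) implied by the 5 constraints:

  R[1]: 0  1  1  1
  R[2]: 0  1  2  2
  R[3]: 1  2  3  3
  R[4]: 1  2  3  4

the unique w with this rank table is (2, 3, 1, 4).

Fulton essential set (1 of the 2 Rothe cells):

[(2, 1, 0)]


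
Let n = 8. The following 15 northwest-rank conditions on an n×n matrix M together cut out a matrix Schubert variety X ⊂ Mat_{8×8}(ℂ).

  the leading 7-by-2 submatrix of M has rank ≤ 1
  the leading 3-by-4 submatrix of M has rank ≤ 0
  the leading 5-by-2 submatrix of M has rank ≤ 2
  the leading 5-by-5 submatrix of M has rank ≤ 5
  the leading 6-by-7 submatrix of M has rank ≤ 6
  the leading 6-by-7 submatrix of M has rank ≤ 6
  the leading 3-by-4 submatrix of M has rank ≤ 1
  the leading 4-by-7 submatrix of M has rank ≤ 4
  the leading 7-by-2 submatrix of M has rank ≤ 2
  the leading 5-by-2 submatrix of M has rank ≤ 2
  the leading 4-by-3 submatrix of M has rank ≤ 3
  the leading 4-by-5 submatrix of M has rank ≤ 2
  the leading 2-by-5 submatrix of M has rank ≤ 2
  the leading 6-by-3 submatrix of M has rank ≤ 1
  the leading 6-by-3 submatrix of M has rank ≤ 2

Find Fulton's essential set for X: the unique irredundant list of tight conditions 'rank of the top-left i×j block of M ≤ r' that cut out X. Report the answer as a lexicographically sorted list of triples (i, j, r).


Reconstructing r_w from the 15 given conditions:

  R[1]: 0  0  0  0  1  1  1  1
  R[2]: 0  0  0  0  1  2  2  2
  R[3]: 0  0  0  0  1  2  3  3
  R[4]: 1  1  1  1  2  3  4  4
  R[5]: 1  1  1  2  3  4  5  5
  R[6]: 1  1  1  2  3  4  5  6
  R[7]: 1  1  2  3  4  5  6  7
  R[8]: 1  2  3  4  5  6  7  8

giving w = (5, 6, 7, 1, 4, 8, 3, 2) via Δ²R.

3 SE-corners of the 17-cell Rothe diagram give Ess(w):

[(3, 4, 0), (6, 3, 1), (7, 2, 1)]


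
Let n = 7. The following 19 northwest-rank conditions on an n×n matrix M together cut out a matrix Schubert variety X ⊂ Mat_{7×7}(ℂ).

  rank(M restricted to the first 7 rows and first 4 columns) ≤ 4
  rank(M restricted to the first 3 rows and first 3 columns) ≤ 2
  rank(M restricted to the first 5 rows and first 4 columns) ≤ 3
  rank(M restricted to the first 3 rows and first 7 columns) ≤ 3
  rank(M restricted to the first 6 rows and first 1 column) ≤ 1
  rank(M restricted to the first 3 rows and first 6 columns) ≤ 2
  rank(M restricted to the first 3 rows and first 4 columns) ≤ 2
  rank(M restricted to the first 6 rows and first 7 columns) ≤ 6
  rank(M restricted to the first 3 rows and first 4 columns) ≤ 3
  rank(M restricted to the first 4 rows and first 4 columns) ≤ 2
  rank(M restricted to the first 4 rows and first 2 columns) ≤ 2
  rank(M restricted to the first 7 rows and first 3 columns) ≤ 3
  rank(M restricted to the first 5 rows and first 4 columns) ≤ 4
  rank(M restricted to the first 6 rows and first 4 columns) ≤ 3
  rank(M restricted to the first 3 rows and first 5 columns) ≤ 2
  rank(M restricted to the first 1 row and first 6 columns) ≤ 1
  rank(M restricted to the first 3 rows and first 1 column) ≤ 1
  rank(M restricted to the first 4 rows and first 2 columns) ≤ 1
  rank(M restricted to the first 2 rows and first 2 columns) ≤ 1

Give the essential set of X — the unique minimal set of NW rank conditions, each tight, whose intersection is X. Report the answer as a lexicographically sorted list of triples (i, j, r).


Propagating the 19 rank bounds to every northwest block:

  1 1 1 1 1 1 1
  1 1 2 2 2 2 2
  1 1 2 2 2 2 3
  1 1 2 2 3 3 4
  1 2 3 3 4 4 5
  1 2 3 3 4 5 6
  1 2 3 4 5 6 7

the unique w with this rank table is (1, 3, 7, 5, 2, 6, 4).

Rothe diagram D(w) (8 cells), 4 SE-corners (essential conditions):

[(3, 6, 2), (4, 2, 1), (4, 4, 2), (6, 4, 3)]


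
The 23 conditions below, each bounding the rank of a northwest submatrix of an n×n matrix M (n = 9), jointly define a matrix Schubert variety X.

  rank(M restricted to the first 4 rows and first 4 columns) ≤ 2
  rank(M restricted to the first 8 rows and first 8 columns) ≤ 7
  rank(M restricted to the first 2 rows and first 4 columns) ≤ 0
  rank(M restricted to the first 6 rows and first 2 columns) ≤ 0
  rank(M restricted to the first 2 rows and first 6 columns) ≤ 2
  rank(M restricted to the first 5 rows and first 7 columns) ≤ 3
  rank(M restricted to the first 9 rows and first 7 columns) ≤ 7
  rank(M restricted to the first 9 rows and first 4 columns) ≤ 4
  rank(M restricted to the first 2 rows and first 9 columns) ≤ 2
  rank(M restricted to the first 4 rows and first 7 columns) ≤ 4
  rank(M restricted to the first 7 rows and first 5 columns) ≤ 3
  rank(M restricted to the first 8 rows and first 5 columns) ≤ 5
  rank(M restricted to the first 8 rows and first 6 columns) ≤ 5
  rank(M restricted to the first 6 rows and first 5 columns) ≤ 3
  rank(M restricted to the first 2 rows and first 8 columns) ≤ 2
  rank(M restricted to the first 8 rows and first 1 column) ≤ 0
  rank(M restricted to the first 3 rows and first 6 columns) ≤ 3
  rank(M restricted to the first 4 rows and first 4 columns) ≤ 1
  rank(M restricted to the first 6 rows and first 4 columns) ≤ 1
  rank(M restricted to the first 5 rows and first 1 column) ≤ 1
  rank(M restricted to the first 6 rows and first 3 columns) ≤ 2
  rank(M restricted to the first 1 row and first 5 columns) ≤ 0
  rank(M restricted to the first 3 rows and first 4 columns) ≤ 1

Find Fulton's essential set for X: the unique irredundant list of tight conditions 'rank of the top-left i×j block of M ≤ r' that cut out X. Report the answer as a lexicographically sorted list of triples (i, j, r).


Rank table r_w(9×9) implied by the 23 constraints:

  R[1]: 0 | 0 | 0 | 0 | 0 | 1 | 1 | 1 | 1
  R[2]: 0 | 0 | 0 | 0 | 1 | 2 | 2 | 2 | 2
  R[3]: 0 | 0 | 1 | 1 | 2 | 3 | 3 | 3 | 3
  R[4]: 0 | 0 | 1 | 1 | 2 | 3 | 3 | 4 | 4
  R[5]: 0 | 0 | 1 | 1 | 2 | 3 | 3 | 4 | 5
  R[6]: 0 | 0 | 1 | 1 | 2 | 3 | 4 | 5 | 6
  R[7]: 0 | 1 | 2 | 2 | 3 | 4 | 5 | 6 | 7
  R[8]: 0 | 1 | 2 | 3 | 4 | 5 | 6 | 7 | 8
  R[9]: 1 | 2 | 3 | 4 | 5 | 6 | 7 | 8 | 9

giving w = (6, 5, 3, 8, 9, 7, 2, 4, 1) via Δ²R.

D(w) has 24 cells with 6 SE-corners; essential set:

[(1, 5, 0), (2, 4, 0), (5, 7, 3), (6, 2, 0), (6, 4, 1), (8, 1, 0)]


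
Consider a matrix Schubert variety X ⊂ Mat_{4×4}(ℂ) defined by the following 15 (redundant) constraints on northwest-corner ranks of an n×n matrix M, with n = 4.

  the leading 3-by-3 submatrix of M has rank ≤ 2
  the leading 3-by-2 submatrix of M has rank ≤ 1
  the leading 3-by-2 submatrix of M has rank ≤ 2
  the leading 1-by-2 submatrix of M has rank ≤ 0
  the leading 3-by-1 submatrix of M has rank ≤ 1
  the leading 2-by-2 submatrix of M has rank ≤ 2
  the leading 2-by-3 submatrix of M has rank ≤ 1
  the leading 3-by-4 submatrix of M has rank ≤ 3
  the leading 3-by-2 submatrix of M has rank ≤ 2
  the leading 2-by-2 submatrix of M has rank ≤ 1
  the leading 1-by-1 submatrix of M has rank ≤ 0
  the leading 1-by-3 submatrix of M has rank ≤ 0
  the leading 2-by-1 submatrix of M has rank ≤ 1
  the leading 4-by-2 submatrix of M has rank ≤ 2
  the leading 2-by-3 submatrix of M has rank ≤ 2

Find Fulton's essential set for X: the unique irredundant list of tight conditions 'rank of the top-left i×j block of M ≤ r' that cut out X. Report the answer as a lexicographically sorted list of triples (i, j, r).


Recovering R(i,j) via the rank-extension bound from the 15 conditions:

  i=1: 0, 0, 0, 1
  i=2: 1, 1, 1, 2
  i=3: 1, 1, 2, 3
  i=4: 1, 2, 3, 4

so w = (4, 1, 3, 2).

|D(w)|=4, |Ess(w)|=2:

[(1, 3, 0), (3, 2, 1)]


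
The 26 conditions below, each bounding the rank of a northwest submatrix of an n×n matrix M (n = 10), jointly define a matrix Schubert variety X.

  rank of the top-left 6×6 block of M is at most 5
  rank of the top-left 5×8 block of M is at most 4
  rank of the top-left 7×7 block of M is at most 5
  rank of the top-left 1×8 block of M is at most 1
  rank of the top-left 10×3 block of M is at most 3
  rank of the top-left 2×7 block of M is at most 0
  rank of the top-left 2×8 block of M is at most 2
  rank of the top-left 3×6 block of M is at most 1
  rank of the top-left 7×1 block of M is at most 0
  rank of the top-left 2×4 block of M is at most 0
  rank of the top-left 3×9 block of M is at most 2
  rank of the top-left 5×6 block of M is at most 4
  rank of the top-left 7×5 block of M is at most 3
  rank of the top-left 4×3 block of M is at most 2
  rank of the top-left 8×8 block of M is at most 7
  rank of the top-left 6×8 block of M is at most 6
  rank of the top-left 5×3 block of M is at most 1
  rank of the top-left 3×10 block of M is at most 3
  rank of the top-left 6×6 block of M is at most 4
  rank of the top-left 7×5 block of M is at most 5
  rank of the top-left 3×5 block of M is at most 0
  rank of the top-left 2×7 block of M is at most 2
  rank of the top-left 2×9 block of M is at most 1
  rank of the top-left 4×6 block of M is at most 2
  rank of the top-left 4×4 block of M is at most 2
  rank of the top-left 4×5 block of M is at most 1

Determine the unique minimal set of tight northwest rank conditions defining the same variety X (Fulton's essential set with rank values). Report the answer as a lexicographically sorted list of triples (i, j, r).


The tightest implied rank at each (i,j), from the 26 conditions:

  R[1]: 0 0 0 0 0 0 0 1 1 1
  R[2]: 0 0 0 0 0 0 0 1 1 2
  R[3]: 0 0 0 0 0 1 1 2 2 3
  R[4]: 0 1 1 1 1 2 2 3 3 4
  R[5]: 0 1 1 2 2 3 3 4 4 5
  R[6]: 0 1 2 3 3 4 4 5 5 6
  R[7]: 0 1 2 3 3 4 5 6 6 7
  R[8]: 1 2 3 4 4 5 6 7 7 8
  R[9]: 1 2 3 4 5 6 7 8 8 9
  R[10]: 1 2 3 4 5 6 7 8 9 10

reading off 1-entries of Δ²R: w = (8, 10, 6, 2, 4, 3, 7, 1, 5, 9).

Rothe diagram D(w) (26 cells), 6 SE-corners (essential conditions):

[(2, 7, 0), (2, 9, 1), (3, 5, 0), (5, 3, 1), (7, 1, 0), (7, 5, 3)]


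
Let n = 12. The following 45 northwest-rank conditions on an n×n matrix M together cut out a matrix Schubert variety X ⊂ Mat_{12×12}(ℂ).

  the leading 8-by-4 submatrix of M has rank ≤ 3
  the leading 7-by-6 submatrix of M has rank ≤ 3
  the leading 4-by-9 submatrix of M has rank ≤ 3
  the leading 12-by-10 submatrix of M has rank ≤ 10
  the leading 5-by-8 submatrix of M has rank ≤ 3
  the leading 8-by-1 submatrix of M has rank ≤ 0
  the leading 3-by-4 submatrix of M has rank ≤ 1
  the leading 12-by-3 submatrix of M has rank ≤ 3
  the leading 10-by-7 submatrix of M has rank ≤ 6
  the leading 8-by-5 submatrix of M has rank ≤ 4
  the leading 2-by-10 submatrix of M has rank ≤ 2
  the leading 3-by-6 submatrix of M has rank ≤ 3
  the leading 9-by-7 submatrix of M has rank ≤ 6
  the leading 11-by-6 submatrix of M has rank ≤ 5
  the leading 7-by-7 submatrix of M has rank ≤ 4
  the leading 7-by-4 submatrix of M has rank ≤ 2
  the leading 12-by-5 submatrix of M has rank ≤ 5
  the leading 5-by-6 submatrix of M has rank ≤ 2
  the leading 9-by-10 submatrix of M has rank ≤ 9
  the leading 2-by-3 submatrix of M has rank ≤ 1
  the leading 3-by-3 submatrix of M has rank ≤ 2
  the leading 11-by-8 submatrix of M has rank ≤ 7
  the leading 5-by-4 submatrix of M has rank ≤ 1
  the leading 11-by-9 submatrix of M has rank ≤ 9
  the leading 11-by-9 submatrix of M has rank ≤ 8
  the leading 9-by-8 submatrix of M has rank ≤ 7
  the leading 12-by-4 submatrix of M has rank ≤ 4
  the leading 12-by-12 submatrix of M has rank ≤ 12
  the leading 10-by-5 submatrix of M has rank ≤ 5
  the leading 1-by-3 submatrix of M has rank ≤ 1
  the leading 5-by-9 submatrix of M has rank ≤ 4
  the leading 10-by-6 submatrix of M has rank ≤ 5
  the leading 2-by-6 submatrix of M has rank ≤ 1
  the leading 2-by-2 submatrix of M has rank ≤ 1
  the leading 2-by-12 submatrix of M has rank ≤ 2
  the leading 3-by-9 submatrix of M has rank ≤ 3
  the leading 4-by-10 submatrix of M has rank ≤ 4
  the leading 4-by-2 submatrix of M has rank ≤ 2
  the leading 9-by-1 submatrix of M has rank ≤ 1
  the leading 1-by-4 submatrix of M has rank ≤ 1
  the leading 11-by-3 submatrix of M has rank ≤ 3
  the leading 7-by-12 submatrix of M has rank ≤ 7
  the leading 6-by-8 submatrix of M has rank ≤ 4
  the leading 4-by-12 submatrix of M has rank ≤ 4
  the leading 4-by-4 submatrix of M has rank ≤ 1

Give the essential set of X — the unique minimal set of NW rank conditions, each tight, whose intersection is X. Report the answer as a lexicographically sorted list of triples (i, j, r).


The tightest implied rank at each (i,j), from the 45 conditions:

  0 1 1 1 1 1 1 1 1 1 1 1
  0 1 1 1 1 1 2 2 2 2 2 2
  0 1 1 1 2 2 3 3 3 3 3 3
  0 1 1 1 2 2 3 3 3 4 4 4
  0 1 1 1 2 2 3 3 4 5 5 5
  0 1 2 2 3 3 4 4 5 6 6 6
  0 1 2 2 3 3 4 5 6 7 7 7
  0 1 2 3 4 4 5 6 7 8 8 8
  1 2 3 4 5 5 6 7 8 9 9 9
  1 2 3 4 5 5 6 7 8 9 10 10
  1 2 3 4 5 5 6 7 8 9 10 11
  1 2 3 4 5 6 7 8 9 10 11 12

the unique w with this rank table is (2, 7, 5, 10, 9, 3, 8, 4, 1, 11, 12, 6).

9 SE-corners of the 27-cell Rothe diagram give Ess(w):

[(2, 6, 1), (4, 9, 3), (5, 4, 1), (5, 6, 2), (5, 8, 3), (7, 4, 2), (7, 6, 3), (8, 1, 0), (11, 6, 5)]


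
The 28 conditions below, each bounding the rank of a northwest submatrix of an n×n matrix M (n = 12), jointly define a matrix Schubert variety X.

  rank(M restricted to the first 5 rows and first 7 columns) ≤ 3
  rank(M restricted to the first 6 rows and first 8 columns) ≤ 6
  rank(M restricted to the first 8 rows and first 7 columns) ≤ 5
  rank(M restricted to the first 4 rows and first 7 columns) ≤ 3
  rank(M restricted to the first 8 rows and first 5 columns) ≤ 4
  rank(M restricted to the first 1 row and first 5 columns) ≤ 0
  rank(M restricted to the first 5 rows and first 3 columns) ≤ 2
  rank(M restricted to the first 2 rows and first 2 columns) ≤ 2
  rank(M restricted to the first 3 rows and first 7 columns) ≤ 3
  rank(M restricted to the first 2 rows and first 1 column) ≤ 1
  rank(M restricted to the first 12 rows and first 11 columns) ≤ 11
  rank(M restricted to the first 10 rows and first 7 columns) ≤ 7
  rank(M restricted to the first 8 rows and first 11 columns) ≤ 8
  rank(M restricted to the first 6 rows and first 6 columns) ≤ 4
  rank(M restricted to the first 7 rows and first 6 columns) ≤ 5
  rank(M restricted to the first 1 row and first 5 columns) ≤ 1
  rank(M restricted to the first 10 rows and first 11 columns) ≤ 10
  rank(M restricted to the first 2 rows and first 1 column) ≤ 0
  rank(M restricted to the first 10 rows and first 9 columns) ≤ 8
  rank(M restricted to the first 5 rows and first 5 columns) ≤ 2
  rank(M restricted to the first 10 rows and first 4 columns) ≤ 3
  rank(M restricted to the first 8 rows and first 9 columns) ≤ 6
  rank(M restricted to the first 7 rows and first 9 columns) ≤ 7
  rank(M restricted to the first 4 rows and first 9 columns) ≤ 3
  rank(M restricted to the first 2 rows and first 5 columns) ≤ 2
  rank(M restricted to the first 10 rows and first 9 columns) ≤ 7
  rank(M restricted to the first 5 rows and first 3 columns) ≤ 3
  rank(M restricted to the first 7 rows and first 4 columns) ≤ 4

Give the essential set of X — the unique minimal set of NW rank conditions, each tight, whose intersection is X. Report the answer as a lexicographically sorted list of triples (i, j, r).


The tightest implied rank at each (i,j), from the 28 conditions:

  i=1: 0 0 0 0 0 1 1 1 1 1 1 1
  i=2: 0 1 1 1 1 2 2 2 2 2 2 2
  i=3: 1 2 2 2 2 3 3 3 3 3 3 3
  i=4: 1 2 2 2 2 3 3 3 3 4 4 4
  i=5: 1 2 2 2 2 3 3 4 4 5 5 5
  i=6: 1 2 3 3 3 4 4 5 5 6 6 6
  i=7: 1 2 3 3 4 5 5 6 6 7 7 7
  i=8: 1 2 3 3 4 5 5 6 6 7 8 8
  i=9: 1 2 3 3 4 5 6 7 7 8 9 9
  i=10: 1 2 3 3 4 5 6 7 7 8 9 10
  i=11: 1 2 3 4 5 6 7 8 8 9 10 11
  i=12: 1 2 3 4 5 6 7 8 9 10 11 12

giving w = (6, 2, 1, 10, 8, 3, 5, 11, 7, 12, 4, 9) via Δ²R.

D(w) has 23 cells with 9 SE-corners; essential set:

[(1, 5, 0), (2, 1, 0), (4, 9, 3), (5, 5, 2), (5, 7, 3), (8, 7, 5), (8, 9, 6), (10, 4, 3), (10, 9, 7)]


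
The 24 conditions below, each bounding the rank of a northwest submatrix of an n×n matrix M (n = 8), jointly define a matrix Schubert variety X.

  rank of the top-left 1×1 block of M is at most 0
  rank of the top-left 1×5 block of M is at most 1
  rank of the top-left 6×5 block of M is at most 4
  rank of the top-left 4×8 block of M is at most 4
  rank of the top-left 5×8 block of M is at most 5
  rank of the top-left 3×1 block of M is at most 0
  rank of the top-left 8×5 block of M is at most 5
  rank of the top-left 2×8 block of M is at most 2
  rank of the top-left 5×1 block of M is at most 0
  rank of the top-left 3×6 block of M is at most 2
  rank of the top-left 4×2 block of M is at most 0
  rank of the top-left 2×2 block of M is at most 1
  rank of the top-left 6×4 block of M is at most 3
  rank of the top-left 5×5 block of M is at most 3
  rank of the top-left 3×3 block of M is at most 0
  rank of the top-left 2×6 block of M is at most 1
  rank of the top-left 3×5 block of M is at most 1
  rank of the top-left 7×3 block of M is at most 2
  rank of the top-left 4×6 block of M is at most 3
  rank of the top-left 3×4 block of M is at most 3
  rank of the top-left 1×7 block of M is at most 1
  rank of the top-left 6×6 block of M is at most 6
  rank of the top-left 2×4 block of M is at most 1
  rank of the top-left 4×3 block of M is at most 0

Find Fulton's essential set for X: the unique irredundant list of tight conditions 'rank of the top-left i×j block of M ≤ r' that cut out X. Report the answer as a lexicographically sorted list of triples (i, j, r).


The tightest implied rank at each (i,j), from the 24 conditions:

  0, 0, 0, 1, 1, 1, 1, 1
  0, 0, 0, 1, 1, 1, 2, 2
  0, 0, 0, 1, 1, 2, 3, 3
  0, 0, 0, 1, 2, 3, 4, 4
  0, 1, 1, 2, 3, 4, 5, 5
  1, 2, 2, 3, 4, 5, 6, 6
  1, 2, 2, 3, 4, 5, 6, 7
  1, 2, 3, 4, 5, 6, 7, 8

second differences of R give the permutation w = (4, 7, 6, 5, 2, 1, 8, 3).

Rothe diagram D(w) (17 cells), 5 SE-corners (essential conditions):

[(2, 6, 1), (3, 5, 1), (4, 3, 0), (5, 1, 0), (7, 3, 2)]


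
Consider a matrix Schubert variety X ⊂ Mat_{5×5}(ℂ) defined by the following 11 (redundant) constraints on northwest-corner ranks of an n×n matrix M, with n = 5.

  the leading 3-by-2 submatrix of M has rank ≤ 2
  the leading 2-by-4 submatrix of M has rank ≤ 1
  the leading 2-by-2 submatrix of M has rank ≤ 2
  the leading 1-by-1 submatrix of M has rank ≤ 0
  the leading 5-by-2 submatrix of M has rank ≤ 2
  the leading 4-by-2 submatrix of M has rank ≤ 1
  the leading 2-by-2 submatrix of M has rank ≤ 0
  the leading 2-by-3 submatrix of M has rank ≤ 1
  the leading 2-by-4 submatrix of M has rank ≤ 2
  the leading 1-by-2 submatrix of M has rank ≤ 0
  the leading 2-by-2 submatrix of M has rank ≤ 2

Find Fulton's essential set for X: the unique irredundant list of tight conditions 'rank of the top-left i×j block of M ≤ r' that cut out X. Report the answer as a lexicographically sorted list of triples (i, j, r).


Propagating the 11 rank bounds to every northwest block:

  0 0 1 1 1
  0 0 1 1 2
  1 1 2 2 3
  1 1 2 3 4
  1 2 3 4 5

reading off 1-entries of Δ²R: w = (3, 5, 1, 4, 2).

ℓ(w)=6; the 3 essential cells (i,j,r):

[(2, 2, 0), (2, 4, 1), (4, 2, 1)]


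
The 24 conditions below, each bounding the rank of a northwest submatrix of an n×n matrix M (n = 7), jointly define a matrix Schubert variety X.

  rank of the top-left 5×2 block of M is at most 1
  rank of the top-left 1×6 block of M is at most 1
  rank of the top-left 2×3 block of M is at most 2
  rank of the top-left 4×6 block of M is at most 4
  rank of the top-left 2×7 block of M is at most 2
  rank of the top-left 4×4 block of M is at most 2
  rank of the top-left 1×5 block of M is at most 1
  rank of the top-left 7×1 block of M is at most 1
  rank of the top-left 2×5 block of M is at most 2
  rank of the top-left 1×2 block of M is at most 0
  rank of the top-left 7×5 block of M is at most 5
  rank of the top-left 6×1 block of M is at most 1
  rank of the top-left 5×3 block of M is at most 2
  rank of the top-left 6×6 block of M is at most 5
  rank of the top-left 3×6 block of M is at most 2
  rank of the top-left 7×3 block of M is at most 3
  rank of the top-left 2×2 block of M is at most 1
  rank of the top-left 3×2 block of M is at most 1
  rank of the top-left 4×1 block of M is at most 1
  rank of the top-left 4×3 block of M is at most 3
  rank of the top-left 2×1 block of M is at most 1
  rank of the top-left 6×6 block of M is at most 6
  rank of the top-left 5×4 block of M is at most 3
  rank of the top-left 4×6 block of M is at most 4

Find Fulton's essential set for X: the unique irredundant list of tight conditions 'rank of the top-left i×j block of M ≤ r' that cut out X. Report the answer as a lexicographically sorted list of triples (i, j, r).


Reconstructing r_w from the 24 given conditions:

  R[1]: 0 | 0 | 1 | 1 | 1 | 1 | 1
  R[2]: 1 | 1 | 2 | 2 | 2 | 2 | 2
  R[3]: 1 | 1 | 2 | 2 | 2 | 2 | 3
  R[4]: 1 | 1 | 2 | 2 | 3 | 3 | 4
  R[5]: 1 | 1 | 2 | 3 | 4 | 4 | 5
  R[6]: 1 | 2 | 3 | 4 | 5 | 5 | 6
  R[7]: 1 | 2 | 3 | 4 | 5 | 6 | 7

so w = (3, 1, 7, 5, 4, 2, 6).

Fulton essential set (4 of the 9 Rothe cells):

[(1, 2, 0), (3, 6, 2), (4, 4, 2), (5, 2, 1)]


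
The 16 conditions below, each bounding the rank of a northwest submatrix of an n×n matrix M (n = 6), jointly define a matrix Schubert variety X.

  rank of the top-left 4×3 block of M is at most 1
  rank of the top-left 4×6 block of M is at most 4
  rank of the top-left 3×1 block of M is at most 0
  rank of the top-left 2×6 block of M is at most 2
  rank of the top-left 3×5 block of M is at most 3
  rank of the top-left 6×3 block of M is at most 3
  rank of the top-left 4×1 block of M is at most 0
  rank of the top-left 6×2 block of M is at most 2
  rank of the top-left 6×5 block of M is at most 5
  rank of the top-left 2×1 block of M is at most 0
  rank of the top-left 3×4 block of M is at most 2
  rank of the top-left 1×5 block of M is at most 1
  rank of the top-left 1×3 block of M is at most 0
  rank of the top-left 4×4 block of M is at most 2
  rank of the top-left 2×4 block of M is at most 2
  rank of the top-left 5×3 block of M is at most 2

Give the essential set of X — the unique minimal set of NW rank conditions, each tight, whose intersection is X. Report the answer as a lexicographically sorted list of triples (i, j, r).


The tightest implied rank at each (i,j), from the 16 conditions:

  0  0  0  1  1  1
  0  1  1  2  2  2
  0  1  1  2  3  3
  0  1  1  2  3  4
  1  2  2  3  4  5
  1  2  3  4  5  6

the unique w with this rank table is (4, 2, 5, 6, 1, 3).

Fulton essential set (3 of the 8 Rothe cells):

[(1, 3, 0), (4, 1, 0), (4, 3, 1)]


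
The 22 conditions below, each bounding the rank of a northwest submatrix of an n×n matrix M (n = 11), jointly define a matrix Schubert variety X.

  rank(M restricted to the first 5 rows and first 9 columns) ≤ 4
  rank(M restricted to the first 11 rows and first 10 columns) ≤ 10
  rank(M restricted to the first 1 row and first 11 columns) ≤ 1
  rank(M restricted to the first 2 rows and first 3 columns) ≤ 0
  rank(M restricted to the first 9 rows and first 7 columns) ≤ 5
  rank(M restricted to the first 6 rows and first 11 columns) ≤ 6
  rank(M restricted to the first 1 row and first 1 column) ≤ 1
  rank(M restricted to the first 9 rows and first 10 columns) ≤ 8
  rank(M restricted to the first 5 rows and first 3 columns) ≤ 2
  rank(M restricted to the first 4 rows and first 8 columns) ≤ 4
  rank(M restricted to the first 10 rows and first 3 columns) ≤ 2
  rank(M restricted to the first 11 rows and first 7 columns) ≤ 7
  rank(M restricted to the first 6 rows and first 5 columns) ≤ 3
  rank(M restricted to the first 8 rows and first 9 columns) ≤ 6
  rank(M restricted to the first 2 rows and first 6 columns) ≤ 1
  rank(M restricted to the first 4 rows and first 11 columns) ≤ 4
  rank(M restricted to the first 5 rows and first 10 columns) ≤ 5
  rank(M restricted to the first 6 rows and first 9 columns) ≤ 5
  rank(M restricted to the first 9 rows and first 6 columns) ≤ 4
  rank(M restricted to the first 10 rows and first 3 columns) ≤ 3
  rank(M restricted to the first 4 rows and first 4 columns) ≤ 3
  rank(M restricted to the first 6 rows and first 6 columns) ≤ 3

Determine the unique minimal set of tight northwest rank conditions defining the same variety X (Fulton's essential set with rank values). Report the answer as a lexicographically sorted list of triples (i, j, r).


Rank table r_w(11×11) implied by the 22 constraints:

  R[1]: 0  0  0  1  1  1  1  1  1  1  1
  R[2]: 0  0  0  1  1  1  2  2  2  2  2
  R[3]: 1  1  1  2  2  2  3  3  3  3  3
  R[4]: 1  2  2  3  3  3  4  4  4  4  4
  R[5]: 1  2  2  3  3  3  4  4  4  5  5
  R[6]: 1  2  2  3  3  3  4  5  5  6  6
  R[7]: 1  2  2  3  4  4  5  6  6  7  7
  R[8]: 1  2  2  3  4  4  5  6  6  7  8
  R[9]: 1  2  2  3  4  4  5  6  7  8  9
  R[10]: 1  2  2  3  4  5  6  7  8  9  10
  R[11]: 1  2  3  4  5  6  7  8  9  10  11

giving w = (4, 7, 1, 2, 10, 8, 5, 11, 9, 6, 3) via Δ²R.

D(w) has 23 cells with 7 SE-corners; essential set:

[(2, 3, 0), (2, 6, 1), (5, 9, 4), (6, 6, 3), (8, 9, 6), (9, 6, 4), (10, 3, 2)]


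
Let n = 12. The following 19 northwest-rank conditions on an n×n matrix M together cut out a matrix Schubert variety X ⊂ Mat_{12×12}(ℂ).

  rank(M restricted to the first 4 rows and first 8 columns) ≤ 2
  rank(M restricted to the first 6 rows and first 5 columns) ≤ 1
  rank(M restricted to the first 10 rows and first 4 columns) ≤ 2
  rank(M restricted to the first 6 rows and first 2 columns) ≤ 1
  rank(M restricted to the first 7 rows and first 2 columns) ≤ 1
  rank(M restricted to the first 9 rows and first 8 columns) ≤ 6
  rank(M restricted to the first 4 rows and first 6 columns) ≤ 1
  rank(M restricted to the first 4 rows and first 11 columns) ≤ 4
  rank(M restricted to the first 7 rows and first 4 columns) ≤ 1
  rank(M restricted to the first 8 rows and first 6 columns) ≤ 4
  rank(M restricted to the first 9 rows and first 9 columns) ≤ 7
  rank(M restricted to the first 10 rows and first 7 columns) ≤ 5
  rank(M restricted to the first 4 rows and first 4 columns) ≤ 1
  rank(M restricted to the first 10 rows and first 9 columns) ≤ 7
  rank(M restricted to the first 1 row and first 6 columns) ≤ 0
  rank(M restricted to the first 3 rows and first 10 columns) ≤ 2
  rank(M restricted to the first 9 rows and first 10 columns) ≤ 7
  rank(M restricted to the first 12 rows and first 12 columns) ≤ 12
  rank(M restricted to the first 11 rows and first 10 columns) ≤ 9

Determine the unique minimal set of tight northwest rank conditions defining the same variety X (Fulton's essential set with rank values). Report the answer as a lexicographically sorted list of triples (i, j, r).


Recovering R(i,j) via the rank-extension bound from the 19 conditions:

  i=1: 0  0  0  0  0  0  1  1  1  1  1  1
  i=2: 1  1  1  1  1  1  2  2  2  2  2  2
  i=3: 1  1  1  1  1  1  2  2  2  2  3  3
  i=4: 1  1  1  1  1  1  2  2  3  3  4  4
  i=5: 1  1  1  1  1  2  3  3  4  4  5  5
  i=6: 1  1  1  1  1  2  3  4  5  5  6  6
  i=7: 1  1  1  1  2  3  4  5  6  6  7  7
  i=8: 1  2  2  2  3  4  5  6  7  7  8  8
  i=9: 1  2  2  2  3  4  5  6  7  7  8  9
  i=10: 1  2  2  2  3  4  5  6  7  8  9  10
  i=11: 1  2  3  3  4  5  6  7  8  9  10  11
  i=12: 1  2  3  4  5  6  7  8  9  10  11  12

second differences of R give the permutation w = (7, 1, 11, 9, 6, 8, 5, 2, 12, 10, 3, 4).

8 SE-corners of the 36-cell Rothe diagram give Ess(w):

[(1, 6, 0), (3, 10, 2), (4, 6, 1), (4, 8, 2), (6, 5, 1), (7, 4, 1), (9, 10, 7), (10, 4, 2)]


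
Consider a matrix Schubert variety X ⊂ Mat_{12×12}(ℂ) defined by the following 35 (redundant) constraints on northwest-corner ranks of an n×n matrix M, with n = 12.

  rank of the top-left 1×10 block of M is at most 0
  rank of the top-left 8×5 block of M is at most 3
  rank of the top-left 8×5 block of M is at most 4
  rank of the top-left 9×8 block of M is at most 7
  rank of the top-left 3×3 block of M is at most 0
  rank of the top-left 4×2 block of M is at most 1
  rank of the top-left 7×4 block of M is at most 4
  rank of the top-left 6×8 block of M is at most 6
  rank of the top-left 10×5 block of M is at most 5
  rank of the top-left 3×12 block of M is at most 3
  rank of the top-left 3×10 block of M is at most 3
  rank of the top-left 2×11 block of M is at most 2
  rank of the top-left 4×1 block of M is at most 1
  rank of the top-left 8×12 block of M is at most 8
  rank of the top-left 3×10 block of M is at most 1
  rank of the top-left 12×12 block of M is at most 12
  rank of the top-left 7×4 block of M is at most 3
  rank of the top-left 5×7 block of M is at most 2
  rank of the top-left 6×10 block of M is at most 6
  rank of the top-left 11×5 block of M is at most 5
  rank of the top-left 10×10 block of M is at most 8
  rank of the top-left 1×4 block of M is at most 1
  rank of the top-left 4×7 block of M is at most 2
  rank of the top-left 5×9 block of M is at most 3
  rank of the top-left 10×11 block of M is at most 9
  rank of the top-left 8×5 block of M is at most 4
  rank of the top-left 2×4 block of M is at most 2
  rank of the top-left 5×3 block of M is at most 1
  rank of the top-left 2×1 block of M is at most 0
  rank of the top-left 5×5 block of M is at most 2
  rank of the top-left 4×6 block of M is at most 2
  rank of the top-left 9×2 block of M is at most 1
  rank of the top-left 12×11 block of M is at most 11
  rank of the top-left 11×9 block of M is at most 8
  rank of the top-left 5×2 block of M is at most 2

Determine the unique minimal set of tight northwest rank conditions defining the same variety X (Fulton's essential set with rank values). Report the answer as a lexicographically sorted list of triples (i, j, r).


Computing R[i][j] = min implied NW-rank bound (n=12, 35 conditions):

  0  0  0  0  0  0  0  0  0  0  1  1
  0  0  0  1  1  1  1  1  1  1  2  2
  0  0  0  1  1  1  1  1  1  1  2  3
  1  1  1  2  2  2  2  2  2  2  3  4
  1  1  1  2  2  2  2  3  3  3  4  5
  1  1  2  3  3  3  3  4  4  4  5  6
  1  1  2  3  3  4  4  5  5  5  6  7
  1  1  2  3  3  4  5  6  6  6  7  8
  1  1  2  3  4  5  6  7  7  7  8  9
  1  2  3  4  5  6  7  8  8  8  9  10
  1  2  3  4  5  6  7  8  8  9  10  11
  1  2  3  4  5  6  7  8  9  10  11  12

reading off 1-entries of Δ²R: w = (11, 4, 12, 1, 8, 3, 6, 7, 5, 2, 10, 9).

ℓ(w)=34; the 8 essential cells (i,j,r):

[(1, 10, 0), (3, 3, 0), (3, 10, 1), (5, 3, 1), (5, 7, 2), (8, 5, 3), (9, 2, 1), (11, 9, 8)]


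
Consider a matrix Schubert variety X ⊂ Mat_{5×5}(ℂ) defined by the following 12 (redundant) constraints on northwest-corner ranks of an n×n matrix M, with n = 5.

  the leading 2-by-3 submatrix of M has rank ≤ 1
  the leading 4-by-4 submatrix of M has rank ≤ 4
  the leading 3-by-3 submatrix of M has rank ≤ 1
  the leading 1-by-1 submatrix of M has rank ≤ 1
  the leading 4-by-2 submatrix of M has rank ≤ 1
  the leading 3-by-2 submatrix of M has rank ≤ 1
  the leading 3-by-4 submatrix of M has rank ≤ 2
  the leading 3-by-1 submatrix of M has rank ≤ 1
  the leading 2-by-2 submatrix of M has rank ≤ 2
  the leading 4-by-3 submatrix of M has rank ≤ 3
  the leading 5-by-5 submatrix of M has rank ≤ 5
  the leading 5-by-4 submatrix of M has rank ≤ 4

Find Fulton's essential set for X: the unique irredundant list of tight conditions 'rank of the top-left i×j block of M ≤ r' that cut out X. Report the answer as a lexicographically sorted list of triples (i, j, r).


Propagating the 12 rank bounds to every northwest block:

  R[1]: 1 | 1 | 1 | 1 | 1
  R[2]: 1 | 1 | 1 | 2 | 2
  R[3]: 1 | 1 | 1 | 2 | 3
  R[4]: 1 | 1 | 2 | 3 | 4
  R[5]: 1 | 2 | 3 | 4 | 5

reading off 1-entries of Δ²R: w = (1, 4, 5, 3, 2).

D(w) has 5 cells with 2 SE-corners; essential set:

[(3, 3, 1), (4, 2, 1)]
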